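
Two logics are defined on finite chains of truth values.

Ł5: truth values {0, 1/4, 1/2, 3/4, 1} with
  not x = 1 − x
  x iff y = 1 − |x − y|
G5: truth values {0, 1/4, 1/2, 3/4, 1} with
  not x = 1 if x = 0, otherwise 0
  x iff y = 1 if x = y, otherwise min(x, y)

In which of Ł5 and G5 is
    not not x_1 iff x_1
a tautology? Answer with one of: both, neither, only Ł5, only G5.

only Ł5

In Ł5: every assignment gives 1 — tautology.
In G5: at x_1 = 1/4 the value is 1/4 — not a tautology.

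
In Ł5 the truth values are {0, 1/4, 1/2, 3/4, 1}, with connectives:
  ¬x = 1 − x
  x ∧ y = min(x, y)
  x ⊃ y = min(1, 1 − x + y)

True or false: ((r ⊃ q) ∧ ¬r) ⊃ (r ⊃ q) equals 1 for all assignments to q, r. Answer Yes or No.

Yes

At q = 1, r = 1/4, for instance:
r ⊃ q = 1/4 ⊃ 1 = 1
¬r = ¬1/4 = 3/4
(r ⊃ q) ∧ ¬r = 1 ∧ 3/4 = 3/4
((r ⊃ q) ∧ ¬r) ⊃ (r ⊃ q) = 3/4 ⊃ 1 = 1
and checking the remaining 24 assignments likewise gives ≥ 1 in every case.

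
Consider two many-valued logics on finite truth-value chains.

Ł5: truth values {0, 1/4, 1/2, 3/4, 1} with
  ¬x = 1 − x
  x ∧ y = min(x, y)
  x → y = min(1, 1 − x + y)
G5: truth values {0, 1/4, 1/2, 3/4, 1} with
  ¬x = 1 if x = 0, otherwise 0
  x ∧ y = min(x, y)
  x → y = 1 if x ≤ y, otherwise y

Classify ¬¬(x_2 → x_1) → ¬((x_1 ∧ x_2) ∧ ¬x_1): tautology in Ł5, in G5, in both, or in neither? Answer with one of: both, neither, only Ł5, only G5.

only G5

In Ł5: at x_1 = 1/4, x_2 = 1/4 the value is 3/4 — not a tautology.
In G5: every assignment gives 1 — tautology.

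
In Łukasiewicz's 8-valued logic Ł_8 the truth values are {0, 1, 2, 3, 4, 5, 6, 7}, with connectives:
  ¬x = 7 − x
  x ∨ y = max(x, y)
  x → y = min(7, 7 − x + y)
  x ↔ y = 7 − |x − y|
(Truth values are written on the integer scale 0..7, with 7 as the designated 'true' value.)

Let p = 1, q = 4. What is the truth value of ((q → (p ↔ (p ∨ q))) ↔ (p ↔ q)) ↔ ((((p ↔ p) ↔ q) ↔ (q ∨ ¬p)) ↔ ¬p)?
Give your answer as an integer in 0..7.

5

p ∨ q = 1 ∨ 4 = 4
p ↔ (p ∨ q) = 1 ↔ 4 = 4
q → (p ↔ (p ∨ q)) = 4 → 4 = 7
p ↔ q = 1 ↔ 4 = 4
(q → (p ↔ (p ∨ q))) ↔ (p ↔ q) = 7 ↔ 4 = 4
p ↔ p = 1 ↔ 1 = 7
(p ↔ p) ↔ q = 7 ↔ 4 = 4
¬p = ¬1 = 6
q ∨ ¬p = 4 ∨ 6 = 6
((p ↔ p) ↔ q) ↔ (q ∨ ¬p) = 4 ↔ 6 = 5
¬p = ¬1 = 6
(((p ↔ p) ↔ q) ↔ (q ∨ ¬p)) ↔ ¬p = 5 ↔ 6 = 6
((q → (p ↔ (p ∨ q))) ↔ (p ↔ q)) ↔ ((((p ↔ p) ↔ q) ↔ (q ∨ ¬p)) ↔ ¬p) = 4 ↔ 6 = 5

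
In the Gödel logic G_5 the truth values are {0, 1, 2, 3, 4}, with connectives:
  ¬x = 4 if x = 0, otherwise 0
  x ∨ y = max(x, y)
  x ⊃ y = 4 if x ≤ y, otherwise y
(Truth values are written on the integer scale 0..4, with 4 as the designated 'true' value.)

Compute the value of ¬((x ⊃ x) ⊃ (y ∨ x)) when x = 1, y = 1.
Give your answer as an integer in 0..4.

x ⊃ x = 1 ⊃ 1 = 4
y ∨ x = 1 ∨ 1 = 1
(x ⊃ x) ⊃ (y ∨ x) = 4 ⊃ 1 = 1
¬((x ⊃ x) ⊃ (y ∨ x)) = ¬1 = 0

0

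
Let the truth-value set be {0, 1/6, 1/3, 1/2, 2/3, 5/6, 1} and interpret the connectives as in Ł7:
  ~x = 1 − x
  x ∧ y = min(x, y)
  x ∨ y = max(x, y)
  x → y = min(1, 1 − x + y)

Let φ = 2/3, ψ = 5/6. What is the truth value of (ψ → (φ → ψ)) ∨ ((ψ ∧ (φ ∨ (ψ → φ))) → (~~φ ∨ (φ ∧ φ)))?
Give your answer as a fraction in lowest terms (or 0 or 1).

φ → ψ = 2/3 → 5/6 = 1
ψ → (φ → ψ) = 5/6 → 1 = 1
ψ → φ = 5/6 → 2/3 = 5/6
φ ∨ (ψ → φ) = 2/3 ∨ 5/6 = 5/6
ψ ∧ (φ ∨ (ψ → φ)) = 5/6 ∧ 5/6 = 5/6
~φ = ~2/3 = 1/3
~~φ = ~1/3 = 2/3
φ ∧ φ = 2/3 ∧ 2/3 = 2/3
~~φ ∨ (φ ∧ φ) = 2/3 ∨ 2/3 = 2/3
(ψ ∧ (φ ∨ (ψ → φ))) → (~~φ ∨ (φ ∧ φ)) = 5/6 → 2/3 = 5/6
(ψ → (φ → ψ)) ∨ ((ψ ∧ (φ ∨ (ψ → φ))) → (~~φ ∨ (φ ∧ φ))) = 1 ∨ 5/6 = 1

1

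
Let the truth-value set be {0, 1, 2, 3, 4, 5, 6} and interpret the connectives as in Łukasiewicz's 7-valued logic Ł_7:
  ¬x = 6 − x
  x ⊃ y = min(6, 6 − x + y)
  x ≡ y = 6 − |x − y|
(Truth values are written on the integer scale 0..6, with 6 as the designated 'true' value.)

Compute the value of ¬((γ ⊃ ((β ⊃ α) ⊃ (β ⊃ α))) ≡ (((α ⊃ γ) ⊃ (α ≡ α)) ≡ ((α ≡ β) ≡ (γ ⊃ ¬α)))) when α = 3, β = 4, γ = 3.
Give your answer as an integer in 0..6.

β ⊃ α = 4 ⊃ 3 = 5
β ⊃ α = 4 ⊃ 3 = 5
(β ⊃ α) ⊃ (β ⊃ α) = 5 ⊃ 5 = 6
γ ⊃ ((β ⊃ α) ⊃ (β ⊃ α)) = 3 ⊃ 6 = 6
α ⊃ γ = 3 ⊃ 3 = 6
α ≡ α = 3 ≡ 3 = 6
(α ⊃ γ) ⊃ (α ≡ α) = 6 ⊃ 6 = 6
α ≡ β = 3 ≡ 4 = 5
¬α = ¬3 = 3
γ ⊃ ¬α = 3 ⊃ 3 = 6
(α ≡ β) ≡ (γ ⊃ ¬α) = 5 ≡ 6 = 5
((α ⊃ γ) ⊃ (α ≡ α)) ≡ ((α ≡ β) ≡ (γ ⊃ ¬α)) = 6 ≡ 5 = 5
(γ ⊃ ((β ⊃ α) ⊃ (β ⊃ α))) ≡ (((α ⊃ γ) ⊃ (α ≡ α)) ≡ ((α ≡ β) ≡ (γ ⊃ ¬α))) = 6 ≡ 5 = 5
¬((γ ⊃ ((β ⊃ α) ⊃ (β ⊃ α))) ≡ (((α ⊃ γ) ⊃ (α ≡ α)) ≡ ((α ≡ β) ≡ (γ ⊃ ¬α)))) = ¬5 = 1

1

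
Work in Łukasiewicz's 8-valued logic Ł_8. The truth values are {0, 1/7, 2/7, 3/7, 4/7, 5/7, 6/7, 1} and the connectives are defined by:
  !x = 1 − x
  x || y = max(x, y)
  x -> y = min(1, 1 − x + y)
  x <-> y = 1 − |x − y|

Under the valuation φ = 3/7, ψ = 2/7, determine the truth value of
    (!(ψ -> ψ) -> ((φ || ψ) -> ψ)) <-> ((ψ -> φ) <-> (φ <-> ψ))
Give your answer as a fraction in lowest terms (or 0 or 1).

ψ -> ψ = 2/7 -> 2/7 = 1
!(ψ -> ψ) = !1 = 0
φ || ψ = 3/7 || 2/7 = 3/7
(φ || ψ) -> ψ = 3/7 -> 2/7 = 6/7
!(ψ -> ψ) -> ((φ || ψ) -> ψ) = 0 -> 6/7 = 1
ψ -> φ = 2/7 -> 3/7 = 1
φ <-> ψ = 3/7 <-> 2/7 = 6/7
(ψ -> φ) <-> (φ <-> ψ) = 1 <-> 6/7 = 6/7
(!(ψ -> ψ) -> ((φ || ψ) -> ψ)) <-> ((ψ -> φ) <-> (φ <-> ψ)) = 1 <-> 6/7 = 6/7

6/7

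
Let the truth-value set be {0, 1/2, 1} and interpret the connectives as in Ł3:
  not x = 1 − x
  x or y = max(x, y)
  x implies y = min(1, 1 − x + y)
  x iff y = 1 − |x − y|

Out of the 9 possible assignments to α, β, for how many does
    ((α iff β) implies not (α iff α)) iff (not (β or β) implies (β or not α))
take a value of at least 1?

2

α = 0, β = 0 ↦ 0  <
α = 0, β = 1/2 ↦ 1/2  <
α = 0, β = 1 ↦ 1  ≥
α = 1/2, β = 0 ↦ 1  ≥
α = 1/2, β = 1/2 ↦ 0  <
α = 1/2, β = 1 ↦ 1/2  <
α = 1, β = 0 ↦ 0  <
α = 1, β = 1/2 ↦ 1/2  <
α = 1, β = 1 ↦ 0  <
So 2 of the 9 assignments meet the threshold.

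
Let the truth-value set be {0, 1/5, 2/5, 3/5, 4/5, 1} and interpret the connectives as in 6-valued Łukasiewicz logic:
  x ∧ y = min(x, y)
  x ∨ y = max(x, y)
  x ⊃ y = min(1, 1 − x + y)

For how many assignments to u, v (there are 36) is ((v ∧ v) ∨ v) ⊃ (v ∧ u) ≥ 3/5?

value 1: 21 assignments (counts)
value 4/5: 5 assignments (counts)
value 3/5: 4 assignments (counts)
value 2/5: 3 assignments
value 1/5: 2 assignments
value 0: 1 assignment
So 30 of the 36 assignments meet the threshold.

30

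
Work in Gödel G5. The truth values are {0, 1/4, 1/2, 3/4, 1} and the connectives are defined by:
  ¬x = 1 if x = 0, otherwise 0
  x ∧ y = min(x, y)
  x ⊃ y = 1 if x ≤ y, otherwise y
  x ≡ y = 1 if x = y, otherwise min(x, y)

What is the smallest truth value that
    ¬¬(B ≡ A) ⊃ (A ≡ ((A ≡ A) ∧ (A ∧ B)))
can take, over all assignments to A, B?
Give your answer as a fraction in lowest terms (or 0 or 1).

1/4

Take A = 1/2, B = 1/4:
B ≡ A = 1/4 ≡ 1/2 = 1/4
¬(B ≡ A) = ¬1/4 = 0
¬¬(B ≡ A) = ¬0 = 1
A ≡ A = 1/2 ≡ 1/2 = 1
A ∧ B = 1/2 ∧ 1/4 = 1/4
(A ≡ A) ∧ (A ∧ B) = 1 ∧ 1/4 = 1/4
A ≡ ((A ≡ A) ∧ (A ∧ B)) = 1/2 ≡ 1/4 = 1/4
¬¬(B ≡ A) ⊃ (A ≡ ((A ≡ A) ∧ (A ∧ B))) = 1 ⊃ 1/4 = 1/4
No assignment yields a value below 1/4, so this is the minimum.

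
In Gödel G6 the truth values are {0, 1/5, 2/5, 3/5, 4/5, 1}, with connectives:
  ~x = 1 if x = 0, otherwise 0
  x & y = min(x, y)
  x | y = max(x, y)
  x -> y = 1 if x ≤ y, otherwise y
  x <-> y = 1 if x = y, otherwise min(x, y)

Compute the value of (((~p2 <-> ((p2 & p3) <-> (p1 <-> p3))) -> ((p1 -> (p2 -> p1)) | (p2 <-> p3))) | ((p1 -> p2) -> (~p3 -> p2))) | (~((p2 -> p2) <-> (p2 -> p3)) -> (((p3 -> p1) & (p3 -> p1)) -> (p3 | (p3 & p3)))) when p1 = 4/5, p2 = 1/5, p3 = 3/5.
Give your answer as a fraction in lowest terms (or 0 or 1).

1

~p2 = ~1/5 = 0
p2 & p3 = 1/5 & 3/5 = 1/5
p1 <-> p3 = 4/5 <-> 3/5 = 3/5
(p2 & p3) <-> (p1 <-> p3) = 1/5 <-> 3/5 = 1/5
~p2 <-> ((p2 & p3) <-> (p1 <-> p3)) = 0 <-> 1/5 = 0
p2 -> p1 = 1/5 -> 4/5 = 1
p1 -> (p2 -> p1) = 4/5 -> 1 = 1
p2 <-> p3 = 1/5 <-> 3/5 = 1/5
(p1 -> (p2 -> p1)) | (p2 <-> p3) = 1 | 1/5 = 1
(~p2 <-> ((p2 & p3) <-> (p1 <-> p3))) -> ((p1 -> (p2 -> p1)) | (p2 <-> p3)) = 0 -> 1 = 1
p1 -> p2 = 4/5 -> 1/5 = 1/5
~p3 = ~3/5 = 0
~p3 -> p2 = 0 -> 1/5 = 1
(p1 -> p2) -> (~p3 -> p2) = 1/5 -> 1 = 1
((~p2 <-> ((p2 & p3) <-> (p1 <-> p3))) -> ((p1 -> (p2 -> p1)) | (p2 <-> p3))) | ((p1 -> p2) -> (~p3 -> p2)) = 1 | 1 = 1
p2 -> p2 = 1/5 -> 1/5 = 1
p2 -> p3 = 1/5 -> 3/5 = 1
(p2 -> p2) <-> (p2 -> p3) = 1 <-> 1 = 1
~((p2 -> p2) <-> (p2 -> p3)) = ~1 = 0
p3 -> p1 = 3/5 -> 4/5 = 1
p3 -> p1 = 3/5 -> 4/5 = 1
(p3 -> p1) & (p3 -> p1) = 1 & 1 = 1
p3 & p3 = 3/5 & 3/5 = 3/5
p3 | (p3 & p3) = 3/5 | 3/5 = 3/5
((p3 -> p1) & (p3 -> p1)) -> (p3 | (p3 & p3)) = 1 -> 3/5 = 3/5
~((p2 -> p2) <-> (p2 -> p3)) -> (((p3 -> p1) & (p3 -> p1)) -> (p3 | (p3 & p3))) = 0 -> 3/5 = 1
(((~p2 <-> ((p2 & p3) <-> (p1 <-> p3))) -> ((p1 -> (p2 -> p1)) | (p2 <-> p3))) | ((p1 -> p2) -> (~p3 -> p2))) | (~((p2 -> p2) <-> (p2 -> p3)) -> (((p3 -> p1) & (p3 -> p1)) -> (p3 | (p3 & p3)))) = 1 | 1 = 1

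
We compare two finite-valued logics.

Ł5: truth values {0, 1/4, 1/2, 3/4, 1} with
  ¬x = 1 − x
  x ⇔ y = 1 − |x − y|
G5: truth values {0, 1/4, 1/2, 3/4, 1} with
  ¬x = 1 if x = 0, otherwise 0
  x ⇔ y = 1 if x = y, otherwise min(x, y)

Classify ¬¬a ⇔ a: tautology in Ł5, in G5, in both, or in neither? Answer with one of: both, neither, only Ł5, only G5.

In Ł5: every assignment gives 1 — tautology.
In G5: at a = 1/4 the value is 1/4 — not a tautology.

only Ł5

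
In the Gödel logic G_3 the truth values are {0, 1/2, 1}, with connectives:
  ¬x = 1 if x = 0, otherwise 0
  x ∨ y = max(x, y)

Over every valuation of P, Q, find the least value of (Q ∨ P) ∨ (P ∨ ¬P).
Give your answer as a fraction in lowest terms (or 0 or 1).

Take P = 1/2, Q = 0:
Q ∨ P = 0 ∨ 1/2 = 1/2
¬P = ¬1/2 = 0
P ∨ ¬P = 1/2 ∨ 0 = 1/2
(Q ∨ P) ∨ (P ∨ ¬P) = 1/2 ∨ 1/2 = 1/2
No assignment yields a value below 1/2, so this is the minimum.

1/2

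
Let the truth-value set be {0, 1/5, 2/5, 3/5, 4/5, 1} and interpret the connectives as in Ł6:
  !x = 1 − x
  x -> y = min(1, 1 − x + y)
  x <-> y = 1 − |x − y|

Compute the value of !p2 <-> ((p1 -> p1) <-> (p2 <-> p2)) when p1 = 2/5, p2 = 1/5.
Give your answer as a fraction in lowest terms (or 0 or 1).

!p2 = !1/5 = 4/5
p1 -> p1 = 2/5 -> 2/5 = 1
p2 <-> p2 = 1/5 <-> 1/5 = 1
(p1 -> p1) <-> (p2 <-> p2) = 1 <-> 1 = 1
!p2 <-> ((p1 -> p1) <-> (p2 <-> p2)) = 4/5 <-> 1 = 4/5

4/5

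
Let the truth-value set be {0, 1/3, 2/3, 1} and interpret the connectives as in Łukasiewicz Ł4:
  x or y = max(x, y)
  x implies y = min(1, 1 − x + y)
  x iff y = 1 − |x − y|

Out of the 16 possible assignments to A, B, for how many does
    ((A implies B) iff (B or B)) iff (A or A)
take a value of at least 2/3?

13

A = 0, B = 0 ↦ 1  ≥
A = 0, B = 1/3 ↦ 2/3  ≥
A = 0, B = 2/3 ↦ 1/3  <
A = 0, B = 1 ↦ 0  <
A = 1/3, B = 0 ↦ 1  ≥
A = 1/3, B = 1/3 ↦ 1  ≥
A = 1/3, B = 2/3 ↦ 2/3  ≥
A = 1/3, B = 1 ↦ 1/3  <
A = 2/3, B = 0 ↦ 1  ≥
A = 2/3, B = 1/3 ↦ 1  ≥
A = 2/3, B = 2/3 ↦ 1  ≥
A = 2/3, B = 1 ↦ 2/3  ≥
A = 1, B = 0 ↦ 1  ≥
A = 1, B = 1/3 ↦ 1  ≥
A = 1, B = 2/3 ↦ 1  ≥
A = 1, B = 1 ↦ 1  ≥
So 13 of the 16 assignments meet the threshold.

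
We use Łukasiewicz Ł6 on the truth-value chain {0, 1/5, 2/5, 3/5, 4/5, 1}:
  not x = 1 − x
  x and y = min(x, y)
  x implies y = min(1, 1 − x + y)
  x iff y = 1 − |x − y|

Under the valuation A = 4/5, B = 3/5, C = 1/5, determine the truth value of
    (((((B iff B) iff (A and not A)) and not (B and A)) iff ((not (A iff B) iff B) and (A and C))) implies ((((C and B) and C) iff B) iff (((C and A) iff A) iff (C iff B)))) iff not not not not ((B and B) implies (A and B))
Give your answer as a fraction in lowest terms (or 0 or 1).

B iff B = 3/5 iff 3/5 = 1
not A = not 4/5 = 1/5
A and not A = 4/5 and 1/5 = 1/5
(B iff B) iff (A and not A) = 1 iff 1/5 = 1/5
B and A = 3/5 and 4/5 = 3/5
not (B and A) = not 3/5 = 2/5
((B iff B) iff (A and not A)) and not (B and A) = 1/5 and 2/5 = 1/5
A iff B = 4/5 iff 3/5 = 4/5
not (A iff B) = not 4/5 = 1/5
not (A iff B) iff B = 1/5 iff 3/5 = 3/5
A and C = 4/5 and 1/5 = 1/5
(not (A iff B) iff B) and (A and C) = 3/5 and 1/5 = 1/5
(((B iff B) iff (A and not A)) and not (B and A)) iff ((not (A iff B) iff B) and (A and C)) = 1/5 iff 1/5 = 1
C and B = 1/5 and 3/5 = 1/5
(C and B) and C = 1/5 and 1/5 = 1/5
((C and B) and C) iff B = 1/5 iff 3/5 = 3/5
C and A = 1/5 and 4/5 = 1/5
(C and A) iff A = 1/5 iff 4/5 = 2/5
C iff B = 1/5 iff 3/5 = 3/5
((C and A) iff A) iff (C iff B) = 2/5 iff 3/5 = 4/5
(((C and B) and C) iff B) iff (((C and A) iff A) iff (C iff B)) = 3/5 iff 4/5 = 4/5
((((B iff B) iff (A and not A)) and not (B and A)) iff ((not (A iff B) iff B) and (A and C))) implies ((((C and B) and C) iff B) iff (((C and A) iff A) iff (C iff B))) = 1 implies 4/5 = 4/5
B and B = 3/5 and 3/5 = 3/5
A and B = 4/5 and 3/5 = 3/5
(B and B) implies (A and B) = 3/5 implies 3/5 = 1
not ((B and B) implies (A and B)) = not 1 = 0
not not ((B and B) implies (A and B)) = not 0 = 1
not not not ((B and B) implies (A and B)) = not 1 = 0
not not not not ((B and B) implies (A and B)) = not 0 = 1
(((((B iff B) iff (A and not A)) and not (B and A)) iff ((not (A iff B) iff B) and (A and C))) implies ((((C and B) and C) iff B) iff (((C and A) iff A) iff (C iff B)))) iff not not not not ((B and B) implies (A and B)) = 4/5 iff 1 = 4/5

4/5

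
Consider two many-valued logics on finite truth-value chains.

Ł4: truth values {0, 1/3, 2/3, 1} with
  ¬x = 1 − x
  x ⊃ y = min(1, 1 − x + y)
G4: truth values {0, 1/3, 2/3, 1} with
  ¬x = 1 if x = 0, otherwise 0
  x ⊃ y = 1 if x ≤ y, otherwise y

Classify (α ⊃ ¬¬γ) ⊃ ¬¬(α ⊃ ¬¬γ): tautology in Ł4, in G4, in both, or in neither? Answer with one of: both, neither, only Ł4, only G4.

both

In Ł4: every assignment gives 1 — tautology.
In G4: every assignment gives 1 — tautology.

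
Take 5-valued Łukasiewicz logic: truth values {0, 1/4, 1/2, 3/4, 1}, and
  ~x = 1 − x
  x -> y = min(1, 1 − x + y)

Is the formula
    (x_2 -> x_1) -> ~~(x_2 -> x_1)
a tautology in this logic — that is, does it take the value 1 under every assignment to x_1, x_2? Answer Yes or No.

At x_1 = 1/4, x_2 = 0, for instance:
x_2 -> x_1 = 0 -> 1/4 = 1
~(x_2 -> x_1) = ~1 = 0
~~(x_2 -> x_1) = ~0 = 1
(x_2 -> x_1) -> ~~(x_2 -> x_1) = 1 -> 1 = 1
and checking the remaining 24 assignments likewise gives ≥ 1 in every case.

Yes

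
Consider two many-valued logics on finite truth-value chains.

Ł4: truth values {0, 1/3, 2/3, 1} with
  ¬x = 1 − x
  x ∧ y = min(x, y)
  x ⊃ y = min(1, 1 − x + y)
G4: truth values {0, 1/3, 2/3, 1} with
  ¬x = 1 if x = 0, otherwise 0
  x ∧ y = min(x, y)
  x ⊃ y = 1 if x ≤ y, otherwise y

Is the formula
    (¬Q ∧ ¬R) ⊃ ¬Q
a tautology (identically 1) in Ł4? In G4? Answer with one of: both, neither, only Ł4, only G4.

both

In Ł4: every assignment gives 1 — tautology.
In G4: every assignment gives 1 — tautology.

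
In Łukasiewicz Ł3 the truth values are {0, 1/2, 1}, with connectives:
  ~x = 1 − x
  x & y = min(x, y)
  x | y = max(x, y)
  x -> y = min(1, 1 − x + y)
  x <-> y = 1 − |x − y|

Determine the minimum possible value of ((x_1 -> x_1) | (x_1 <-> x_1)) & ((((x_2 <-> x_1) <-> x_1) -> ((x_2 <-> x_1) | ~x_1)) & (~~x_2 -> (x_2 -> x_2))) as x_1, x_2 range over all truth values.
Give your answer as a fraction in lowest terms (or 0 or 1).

Take x_1 = 1/2, x_2 = 0:
x_1 -> x_1 = 1/2 -> 1/2 = 1
x_1 <-> x_1 = 1/2 <-> 1/2 = 1
(x_1 -> x_1) | (x_1 <-> x_1) = 1 | 1 = 1
x_2 <-> x_1 = 0 <-> 1/2 = 1/2
(x_2 <-> x_1) <-> x_1 = 1/2 <-> 1/2 = 1
x_2 <-> x_1 = 0 <-> 1/2 = 1/2
~x_1 = ~1/2 = 1/2
(x_2 <-> x_1) | ~x_1 = 1/2 | 1/2 = 1/2
((x_2 <-> x_1) <-> x_1) -> ((x_2 <-> x_1) | ~x_1) = 1 -> 1/2 = 1/2
~x_2 = ~0 = 1
~~x_2 = ~1 = 0
x_2 -> x_2 = 0 -> 0 = 1
~~x_2 -> (x_2 -> x_2) = 0 -> 1 = 1
(((x_2 <-> x_1) <-> x_1) -> ((x_2 <-> x_1) | ~x_1)) & (~~x_2 -> (x_2 -> x_2)) = 1/2 & 1 = 1/2
((x_1 -> x_1) | (x_1 <-> x_1)) & ((((x_2 <-> x_1) <-> x_1) -> ((x_2 <-> x_1) | ~x_1)) & (~~x_2 -> (x_2 -> x_2))) = 1 & 1/2 = 1/2
No assignment yields a value below 1/2, so this is the minimum.

1/2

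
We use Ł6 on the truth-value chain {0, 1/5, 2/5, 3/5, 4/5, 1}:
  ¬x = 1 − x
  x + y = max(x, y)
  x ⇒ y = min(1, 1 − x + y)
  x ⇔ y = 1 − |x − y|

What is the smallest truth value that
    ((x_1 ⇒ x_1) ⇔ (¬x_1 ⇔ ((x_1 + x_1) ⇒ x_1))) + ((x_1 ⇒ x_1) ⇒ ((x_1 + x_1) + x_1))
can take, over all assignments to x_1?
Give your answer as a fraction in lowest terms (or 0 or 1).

Take x_1 = 2/5:
x_1 ⇒ x_1 = 2/5 ⇒ 2/5 = 1
¬x_1 = ¬2/5 = 3/5
x_1 + x_1 = 2/5 + 2/5 = 2/5
(x_1 + x_1) ⇒ x_1 = 2/5 ⇒ 2/5 = 1
¬x_1 ⇔ ((x_1 + x_1) ⇒ x_1) = 3/5 ⇔ 1 = 3/5
(x_1 ⇒ x_1) ⇔ (¬x_1 ⇔ ((x_1 + x_1) ⇒ x_1)) = 1 ⇔ 3/5 = 3/5
x_1 ⇒ x_1 = 2/5 ⇒ 2/5 = 1
x_1 + x_1 = 2/5 + 2/5 = 2/5
(x_1 + x_1) + x_1 = 2/5 + 2/5 = 2/5
(x_1 ⇒ x_1) ⇒ ((x_1 + x_1) + x_1) = 1 ⇒ 2/5 = 2/5
((x_1 ⇒ x_1) ⇔ (¬x_1 ⇔ ((x_1 + x_1) ⇒ x_1))) + ((x_1 ⇒ x_1) ⇒ ((x_1 + x_1) + x_1)) = 3/5 + 2/5 = 3/5
No assignment yields a value below 3/5, so this is the minimum.

3/5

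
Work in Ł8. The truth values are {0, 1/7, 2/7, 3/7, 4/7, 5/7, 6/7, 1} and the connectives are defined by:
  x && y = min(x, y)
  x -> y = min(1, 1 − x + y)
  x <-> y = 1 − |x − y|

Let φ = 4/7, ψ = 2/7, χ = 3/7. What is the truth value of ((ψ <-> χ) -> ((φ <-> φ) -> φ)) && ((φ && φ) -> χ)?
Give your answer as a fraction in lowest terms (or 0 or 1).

ψ <-> χ = 2/7 <-> 3/7 = 6/7
φ <-> φ = 4/7 <-> 4/7 = 1
(φ <-> φ) -> φ = 1 -> 4/7 = 4/7
(ψ <-> χ) -> ((φ <-> φ) -> φ) = 6/7 -> 4/7 = 5/7
φ && φ = 4/7 && 4/7 = 4/7
(φ && φ) -> χ = 4/7 -> 3/7 = 6/7
((ψ <-> χ) -> ((φ <-> φ) -> φ)) && ((φ && φ) -> χ) = 5/7 && 6/7 = 5/7

5/7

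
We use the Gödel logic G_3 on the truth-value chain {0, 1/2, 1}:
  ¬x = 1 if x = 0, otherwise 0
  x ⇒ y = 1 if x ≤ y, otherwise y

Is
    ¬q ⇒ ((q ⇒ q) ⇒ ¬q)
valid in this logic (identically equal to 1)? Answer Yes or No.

Yes

q = 0 ↦ 1
q = 1/2 ↦ 1
q = 1 ↦ 1
Every assignment gives a value ≥ 1.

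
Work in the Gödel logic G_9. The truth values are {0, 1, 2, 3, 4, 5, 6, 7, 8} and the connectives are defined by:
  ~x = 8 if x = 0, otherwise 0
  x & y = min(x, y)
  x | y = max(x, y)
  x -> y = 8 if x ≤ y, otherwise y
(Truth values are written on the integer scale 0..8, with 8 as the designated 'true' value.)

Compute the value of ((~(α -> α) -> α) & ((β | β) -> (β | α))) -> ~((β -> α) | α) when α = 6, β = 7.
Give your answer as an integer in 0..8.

α -> α = 6 -> 6 = 8
~(α -> α) = ~8 = 0
~(α -> α) -> α = 0 -> 6 = 8
β | β = 7 | 7 = 7
β | α = 7 | 6 = 7
(β | β) -> (β | α) = 7 -> 7 = 8
(~(α -> α) -> α) & ((β | β) -> (β | α)) = 8 & 8 = 8
β -> α = 7 -> 6 = 6
(β -> α) | α = 6 | 6 = 6
~((β -> α) | α) = ~6 = 0
((~(α -> α) -> α) & ((β | β) -> (β | α))) -> ~((β -> α) | α) = 8 -> 0 = 0

0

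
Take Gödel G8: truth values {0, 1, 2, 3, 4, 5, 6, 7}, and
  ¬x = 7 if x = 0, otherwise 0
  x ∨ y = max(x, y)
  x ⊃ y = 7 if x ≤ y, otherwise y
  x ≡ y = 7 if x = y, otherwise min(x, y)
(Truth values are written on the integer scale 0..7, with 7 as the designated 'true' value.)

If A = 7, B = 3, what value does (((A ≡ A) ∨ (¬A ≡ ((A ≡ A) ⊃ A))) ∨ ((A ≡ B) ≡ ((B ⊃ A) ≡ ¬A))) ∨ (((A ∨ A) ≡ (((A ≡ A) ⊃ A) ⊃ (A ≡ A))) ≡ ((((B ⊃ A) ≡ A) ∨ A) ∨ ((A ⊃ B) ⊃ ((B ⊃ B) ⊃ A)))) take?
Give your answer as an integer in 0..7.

A ≡ A = 7 ≡ 7 = 7
¬A = ¬7 = 0
A ≡ A = 7 ≡ 7 = 7
(A ≡ A) ⊃ A = 7 ⊃ 7 = 7
¬A ≡ ((A ≡ A) ⊃ A) = 0 ≡ 7 = 0
(A ≡ A) ∨ (¬A ≡ ((A ≡ A) ⊃ A)) = 7 ∨ 0 = 7
A ≡ B = 7 ≡ 3 = 3
B ⊃ A = 3 ⊃ 7 = 7
¬A = ¬7 = 0
(B ⊃ A) ≡ ¬A = 7 ≡ 0 = 0
(A ≡ B) ≡ ((B ⊃ A) ≡ ¬A) = 3 ≡ 0 = 0
((A ≡ A) ∨ (¬A ≡ ((A ≡ A) ⊃ A))) ∨ ((A ≡ B) ≡ ((B ⊃ A) ≡ ¬A)) = 7 ∨ 0 = 7
A ∨ A = 7 ∨ 7 = 7
A ≡ A = 7 ≡ 7 = 7
(A ≡ A) ⊃ A = 7 ⊃ 7 = 7
A ≡ A = 7 ≡ 7 = 7
((A ≡ A) ⊃ A) ⊃ (A ≡ A) = 7 ⊃ 7 = 7
(A ∨ A) ≡ (((A ≡ A) ⊃ A) ⊃ (A ≡ A)) = 7 ≡ 7 = 7
B ⊃ A = 3 ⊃ 7 = 7
(B ⊃ A) ≡ A = 7 ≡ 7 = 7
((B ⊃ A) ≡ A) ∨ A = 7 ∨ 7 = 7
A ⊃ B = 7 ⊃ 3 = 3
B ⊃ B = 3 ⊃ 3 = 7
(B ⊃ B) ⊃ A = 7 ⊃ 7 = 7
(A ⊃ B) ⊃ ((B ⊃ B) ⊃ A) = 3 ⊃ 7 = 7
(((B ⊃ A) ≡ A) ∨ A) ∨ ((A ⊃ B) ⊃ ((B ⊃ B) ⊃ A)) = 7 ∨ 7 = 7
((A ∨ A) ≡ (((A ≡ A) ⊃ A) ⊃ (A ≡ A))) ≡ ((((B ⊃ A) ≡ A) ∨ A) ∨ ((A ⊃ B) ⊃ ((B ⊃ B) ⊃ A))) = 7 ≡ 7 = 7
(((A ≡ A) ∨ (¬A ≡ ((A ≡ A) ⊃ A))) ∨ ((A ≡ B) ≡ ((B ⊃ A) ≡ ¬A))) ∨ (((A ∨ A) ≡ (((A ≡ A) ⊃ A) ⊃ (A ≡ A))) ≡ ((((B ⊃ A) ≡ A) ∨ A) ∨ ((A ⊃ B) ⊃ ((B ⊃ B) ⊃ A)))) = 7 ∨ 7 = 7

7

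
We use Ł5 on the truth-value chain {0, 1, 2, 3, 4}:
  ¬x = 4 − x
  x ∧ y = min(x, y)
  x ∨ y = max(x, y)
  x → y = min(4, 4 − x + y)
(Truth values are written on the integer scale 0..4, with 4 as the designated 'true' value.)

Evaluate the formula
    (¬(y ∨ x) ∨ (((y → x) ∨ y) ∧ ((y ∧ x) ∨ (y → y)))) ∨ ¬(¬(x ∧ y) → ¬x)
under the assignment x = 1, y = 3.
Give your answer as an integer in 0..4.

3

y ∨ x = 3 ∨ 1 = 3
¬(y ∨ x) = ¬3 = 1
y → x = 3 → 1 = 2
(y → x) ∨ y = 2 ∨ 3 = 3
y ∧ x = 3 ∧ 1 = 1
y → y = 3 → 3 = 4
(y ∧ x) ∨ (y → y) = 1 ∨ 4 = 4
((y → x) ∨ y) ∧ ((y ∧ x) ∨ (y → y)) = 3 ∧ 4 = 3
¬(y ∨ x) ∨ (((y → x) ∨ y) ∧ ((y ∧ x) ∨ (y → y))) = 1 ∨ 3 = 3
x ∧ y = 1 ∧ 3 = 1
¬(x ∧ y) = ¬1 = 3
¬x = ¬1 = 3
¬(x ∧ y) → ¬x = 3 → 3 = 4
¬(¬(x ∧ y) → ¬x) = ¬4 = 0
(¬(y ∨ x) ∨ (((y → x) ∨ y) ∧ ((y ∧ x) ∨ (y → y)))) ∨ ¬(¬(x ∧ y) → ¬x) = 3 ∨ 0 = 3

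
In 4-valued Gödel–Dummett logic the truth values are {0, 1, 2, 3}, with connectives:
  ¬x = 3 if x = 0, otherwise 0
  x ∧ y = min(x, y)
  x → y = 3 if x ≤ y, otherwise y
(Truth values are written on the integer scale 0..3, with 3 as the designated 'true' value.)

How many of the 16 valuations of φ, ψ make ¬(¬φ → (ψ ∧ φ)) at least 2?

φ = 0, ψ = 0 ↦ 3  ≥
φ = 0, ψ = 1 ↦ 3  ≥
φ = 0, ψ = 2 ↦ 3  ≥
φ = 0, ψ = 3 ↦ 3  ≥
φ = 1, ψ = 0 ↦ 0  <
φ = 1, ψ = 1 ↦ 0  <
φ = 1, ψ = 2 ↦ 0  <
φ = 1, ψ = 3 ↦ 0  <
φ = 2, ψ = 0 ↦ 0  <
φ = 2, ψ = 1 ↦ 0  <
φ = 2, ψ = 2 ↦ 0  <
φ = 2, ψ = 3 ↦ 0  <
φ = 3, ψ = 0 ↦ 0  <
φ = 3, ψ = 1 ↦ 0  <
φ = 3, ψ = 2 ↦ 0  <
φ = 3, ψ = 3 ↦ 0  <
So 4 of the 16 assignments meet the threshold.

4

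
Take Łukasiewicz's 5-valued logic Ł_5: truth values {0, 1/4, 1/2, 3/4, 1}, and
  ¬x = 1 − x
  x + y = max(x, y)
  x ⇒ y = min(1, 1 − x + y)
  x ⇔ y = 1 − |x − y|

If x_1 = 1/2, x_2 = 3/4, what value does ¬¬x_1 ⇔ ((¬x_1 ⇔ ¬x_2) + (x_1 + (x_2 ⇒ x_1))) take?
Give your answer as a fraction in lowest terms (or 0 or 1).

¬x_1 = ¬1/2 = 1/2
¬¬x_1 = ¬1/2 = 1/2
¬x_1 = ¬1/2 = 1/2
¬x_2 = ¬3/4 = 1/4
¬x_1 ⇔ ¬x_2 = 1/2 ⇔ 1/4 = 3/4
x_2 ⇒ x_1 = 3/4 ⇒ 1/2 = 3/4
x_1 + (x_2 ⇒ x_1) = 1/2 + 3/4 = 3/4
(¬x_1 ⇔ ¬x_2) + (x_1 + (x_2 ⇒ x_1)) = 3/4 + 3/4 = 3/4
¬¬x_1 ⇔ ((¬x_1 ⇔ ¬x_2) + (x_1 + (x_2 ⇒ x_1))) = 1/2 ⇔ 3/4 = 3/4

3/4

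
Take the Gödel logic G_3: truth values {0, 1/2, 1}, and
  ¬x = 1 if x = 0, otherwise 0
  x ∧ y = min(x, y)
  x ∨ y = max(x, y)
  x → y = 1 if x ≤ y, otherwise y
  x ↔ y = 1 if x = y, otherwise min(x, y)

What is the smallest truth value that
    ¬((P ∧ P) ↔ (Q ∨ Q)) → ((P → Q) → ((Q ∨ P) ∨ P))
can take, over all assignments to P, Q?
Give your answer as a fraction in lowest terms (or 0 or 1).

1/2

Take P = 0, Q = 1/2:
P ∧ P = 0 ∧ 0 = 0
Q ∨ Q = 1/2 ∨ 1/2 = 1/2
(P ∧ P) ↔ (Q ∨ Q) = 0 ↔ 1/2 = 0
¬((P ∧ P) ↔ (Q ∨ Q)) = ¬0 = 1
P → Q = 0 → 1/2 = 1
Q ∨ P = 1/2 ∨ 0 = 1/2
(Q ∨ P) ∨ P = 1/2 ∨ 0 = 1/2
(P → Q) → ((Q ∨ P) ∨ P) = 1 → 1/2 = 1/2
¬((P ∧ P) ↔ (Q ∨ Q)) → ((P → Q) → ((Q ∨ P) ∨ P)) = 1 → 1/2 = 1/2
No assignment yields a value below 1/2, so this is the minimum.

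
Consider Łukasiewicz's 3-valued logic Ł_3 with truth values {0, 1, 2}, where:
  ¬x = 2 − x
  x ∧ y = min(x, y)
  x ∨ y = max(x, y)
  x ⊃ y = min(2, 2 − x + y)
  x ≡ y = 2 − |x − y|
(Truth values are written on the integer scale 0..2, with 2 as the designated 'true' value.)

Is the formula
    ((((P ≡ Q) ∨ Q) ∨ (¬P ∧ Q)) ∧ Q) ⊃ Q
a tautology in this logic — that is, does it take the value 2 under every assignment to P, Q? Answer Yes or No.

P = 0, Q = 0 ↦ 2
P = 0, Q = 1 ↦ 2
P = 0, Q = 2 ↦ 2
P = 1, Q = 0 ↦ 2
P = 1, Q = 1 ↦ 2
P = 1, Q = 2 ↦ 2
P = 2, Q = 0 ↦ 2
P = 2, Q = 1 ↦ 2
P = 2, Q = 2 ↦ 2
Every assignment gives a value ≥ 2.

Yes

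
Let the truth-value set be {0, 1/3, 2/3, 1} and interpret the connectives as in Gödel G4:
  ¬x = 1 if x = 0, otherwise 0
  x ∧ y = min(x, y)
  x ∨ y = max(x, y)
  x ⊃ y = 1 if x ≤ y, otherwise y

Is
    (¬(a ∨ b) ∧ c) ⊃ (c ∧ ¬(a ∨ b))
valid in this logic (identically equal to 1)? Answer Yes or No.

Yes

At a = 0, b = 2/3, c = 0, for instance:
a ∨ b = 0 ∨ 2/3 = 2/3
¬(a ∨ b) = ¬2/3 = 0
¬(a ∨ b) ∧ c = 0 ∧ 0 = 0
c ∧ ¬(a ∨ b) = 0 ∧ 0 = 0
(¬(a ∨ b) ∧ c) ⊃ (c ∧ ¬(a ∨ b)) = 0 ⊃ 0 = 1
and checking the remaining 63 assignments likewise gives ≥ 1 in every case.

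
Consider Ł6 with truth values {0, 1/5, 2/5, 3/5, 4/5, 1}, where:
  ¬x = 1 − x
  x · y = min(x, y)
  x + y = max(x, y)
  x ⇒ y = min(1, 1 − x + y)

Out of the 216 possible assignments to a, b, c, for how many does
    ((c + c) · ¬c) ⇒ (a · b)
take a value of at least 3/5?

216

value 1: 154 assignments (counts)
value 4/5: 40 assignments (counts)
value 3/5: 22 assignments (counts)
So 216 of the 216 assignments meet the threshold.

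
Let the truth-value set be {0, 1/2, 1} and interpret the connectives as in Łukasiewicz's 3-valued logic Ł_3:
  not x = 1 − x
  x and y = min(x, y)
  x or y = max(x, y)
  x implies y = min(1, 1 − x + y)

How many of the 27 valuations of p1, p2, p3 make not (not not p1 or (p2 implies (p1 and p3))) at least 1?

value 1: 3 assignments (counts)
value 1/2: 7 assignments
value 0: 17 assignments
So 3 of the 27 assignments meet the threshold.

3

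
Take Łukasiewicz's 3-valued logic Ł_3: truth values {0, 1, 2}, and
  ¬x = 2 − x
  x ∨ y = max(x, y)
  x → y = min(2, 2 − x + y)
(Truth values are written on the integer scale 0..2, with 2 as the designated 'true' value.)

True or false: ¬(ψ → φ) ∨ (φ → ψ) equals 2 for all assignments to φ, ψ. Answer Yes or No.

No

Counterexample: take φ = 1, ψ = 0.
ψ → φ = 0 → 1 = 2
¬(ψ → φ) = ¬2 = 0
φ → ψ = 1 → 0 = 1
¬(ψ → φ) ∨ (φ → ψ) = 0 ∨ 1 = 1
This gives 1 ≠ 2.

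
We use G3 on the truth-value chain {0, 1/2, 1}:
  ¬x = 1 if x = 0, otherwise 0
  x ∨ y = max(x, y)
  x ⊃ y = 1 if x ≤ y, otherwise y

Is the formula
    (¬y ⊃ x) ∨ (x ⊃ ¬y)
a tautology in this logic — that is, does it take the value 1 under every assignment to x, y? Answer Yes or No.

x = 0, y = 0 ↦ 1
x = 0, y = 1/2 ↦ 1
x = 0, y = 1 ↦ 1
x = 1/2, y = 0 ↦ 1
x = 1/2, y = 1/2 ↦ 1
x = 1/2, y = 1 ↦ 1
x = 1, y = 0 ↦ 1
x = 1, y = 1/2 ↦ 1
x = 1, y = 1 ↦ 1
Every assignment gives a value ≥ 1.

Yes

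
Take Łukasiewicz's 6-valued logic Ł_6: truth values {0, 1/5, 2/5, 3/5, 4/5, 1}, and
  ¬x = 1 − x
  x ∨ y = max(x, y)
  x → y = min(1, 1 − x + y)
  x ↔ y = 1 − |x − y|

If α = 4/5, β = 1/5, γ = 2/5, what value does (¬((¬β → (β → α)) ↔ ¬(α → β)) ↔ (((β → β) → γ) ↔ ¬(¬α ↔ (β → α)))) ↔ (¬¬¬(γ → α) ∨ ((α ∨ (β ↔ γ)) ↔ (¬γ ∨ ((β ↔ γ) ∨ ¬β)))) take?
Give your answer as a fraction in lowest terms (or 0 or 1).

¬β = ¬1/5 = 4/5
β → α = 1/5 → 4/5 = 1
¬β → (β → α) = 4/5 → 1 = 1
α → β = 4/5 → 1/5 = 2/5
¬(α → β) = ¬2/5 = 3/5
(¬β → (β → α)) ↔ ¬(α → β) = 1 ↔ 3/5 = 3/5
¬((¬β → (β → α)) ↔ ¬(α → β)) = ¬3/5 = 2/5
β → β = 1/5 → 1/5 = 1
(β → β) → γ = 1 → 2/5 = 2/5
¬α = ¬4/5 = 1/5
β → α = 1/5 → 4/5 = 1
¬α ↔ (β → α) = 1/5 ↔ 1 = 1/5
¬(¬α ↔ (β → α)) = ¬1/5 = 4/5
((β → β) → γ) ↔ ¬(¬α ↔ (β → α)) = 2/5 ↔ 4/5 = 3/5
¬((¬β → (β → α)) ↔ ¬(α → β)) ↔ (((β → β) → γ) ↔ ¬(¬α ↔ (β → α))) = 2/5 ↔ 3/5 = 4/5
γ → α = 2/5 → 4/5 = 1
¬(γ → α) = ¬1 = 0
¬¬(γ → α) = ¬0 = 1
¬¬¬(γ → α) = ¬1 = 0
β ↔ γ = 1/5 ↔ 2/5 = 4/5
α ∨ (β ↔ γ) = 4/5 ∨ 4/5 = 4/5
¬γ = ¬2/5 = 3/5
β ↔ γ = 1/5 ↔ 2/5 = 4/5
¬β = ¬1/5 = 4/5
(β ↔ γ) ∨ ¬β = 4/5 ∨ 4/5 = 4/5
¬γ ∨ ((β ↔ γ) ∨ ¬β) = 3/5 ∨ 4/5 = 4/5
(α ∨ (β ↔ γ)) ↔ (¬γ ∨ ((β ↔ γ) ∨ ¬β)) = 4/5 ↔ 4/5 = 1
¬¬¬(γ → α) ∨ ((α ∨ (β ↔ γ)) ↔ (¬γ ∨ ((β ↔ γ) ∨ ¬β))) = 0 ∨ 1 = 1
(¬((¬β → (β → α)) ↔ ¬(α → β)) ↔ (((β → β) → γ) ↔ ¬(¬α ↔ (β → α)))) ↔ (¬¬¬(γ → α) ∨ ((α ∨ (β ↔ γ)) ↔ (¬γ ∨ ((β ↔ γ) ∨ ¬β)))) = 4/5 ↔ 1 = 4/5

4/5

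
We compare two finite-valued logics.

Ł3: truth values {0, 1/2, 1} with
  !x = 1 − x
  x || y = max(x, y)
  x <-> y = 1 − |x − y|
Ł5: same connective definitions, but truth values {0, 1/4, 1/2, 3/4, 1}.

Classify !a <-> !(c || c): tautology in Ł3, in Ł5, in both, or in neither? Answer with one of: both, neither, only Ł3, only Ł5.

In Ł3: at a = 0, c = 1/2 the value is 1/2 — not a tautology.
In Ł5: at a = 0, c = 1/4 the value is 3/4 — not a tautology.

neither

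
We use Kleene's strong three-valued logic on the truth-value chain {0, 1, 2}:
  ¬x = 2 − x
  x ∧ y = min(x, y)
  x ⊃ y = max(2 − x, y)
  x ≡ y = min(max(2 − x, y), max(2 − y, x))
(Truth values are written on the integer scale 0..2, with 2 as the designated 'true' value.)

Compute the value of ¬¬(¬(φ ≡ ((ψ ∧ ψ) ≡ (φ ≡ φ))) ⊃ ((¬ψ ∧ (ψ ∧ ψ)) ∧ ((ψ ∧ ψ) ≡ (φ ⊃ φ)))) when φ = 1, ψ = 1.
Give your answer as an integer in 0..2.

1

ψ ∧ ψ = 1 ∧ 1 = 1
φ ≡ φ = 1 ≡ 1 = 1
(ψ ∧ ψ) ≡ (φ ≡ φ) = 1 ≡ 1 = 1
φ ≡ ((ψ ∧ ψ) ≡ (φ ≡ φ)) = 1 ≡ 1 = 1
¬(φ ≡ ((ψ ∧ ψ) ≡ (φ ≡ φ))) = ¬1 = 1
¬ψ = ¬1 = 1
ψ ∧ ψ = 1 ∧ 1 = 1
¬ψ ∧ (ψ ∧ ψ) = 1 ∧ 1 = 1
ψ ∧ ψ = 1 ∧ 1 = 1
φ ⊃ φ = 1 ⊃ 1 = 1
(ψ ∧ ψ) ≡ (φ ⊃ φ) = 1 ≡ 1 = 1
(¬ψ ∧ (ψ ∧ ψ)) ∧ ((ψ ∧ ψ) ≡ (φ ⊃ φ)) = 1 ∧ 1 = 1
¬(φ ≡ ((ψ ∧ ψ) ≡ (φ ≡ φ))) ⊃ ((¬ψ ∧ (ψ ∧ ψ)) ∧ ((ψ ∧ ψ) ≡ (φ ⊃ φ))) = 1 ⊃ 1 = 1
¬(¬(φ ≡ ((ψ ∧ ψ) ≡ (φ ≡ φ))) ⊃ ((¬ψ ∧ (ψ ∧ ψ)) ∧ ((ψ ∧ ψ) ≡ (φ ⊃ φ)))) = ¬1 = 1
¬¬(¬(φ ≡ ((ψ ∧ ψ) ≡ (φ ≡ φ))) ⊃ ((¬ψ ∧ (ψ ∧ ψ)) ∧ ((ψ ∧ ψ) ≡ (φ ⊃ φ)))) = ¬1 = 1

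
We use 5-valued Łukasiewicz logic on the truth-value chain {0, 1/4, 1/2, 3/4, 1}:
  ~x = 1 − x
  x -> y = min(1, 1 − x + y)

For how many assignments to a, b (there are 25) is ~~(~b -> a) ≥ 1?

value 1: 15 assignments (counts)
value 3/4: 4 assignments
value 1/2: 3 assignments
value 1/4: 2 assignments
value 0: 1 assignment
So 15 of the 25 assignments meet the threshold.

15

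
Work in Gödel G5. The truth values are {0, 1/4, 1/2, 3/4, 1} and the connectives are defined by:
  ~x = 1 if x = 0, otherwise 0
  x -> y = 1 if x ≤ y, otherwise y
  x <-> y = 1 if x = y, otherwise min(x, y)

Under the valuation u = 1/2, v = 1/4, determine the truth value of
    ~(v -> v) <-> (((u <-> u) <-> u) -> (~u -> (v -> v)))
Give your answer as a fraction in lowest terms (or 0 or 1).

v -> v = 1/4 -> 1/4 = 1
~(v -> v) = ~1 = 0
u <-> u = 1/2 <-> 1/2 = 1
(u <-> u) <-> u = 1 <-> 1/2 = 1/2
~u = ~1/2 = 0
v -> v = 1/4 -> 1/4 = 1
~u -> (v -> v) = 0 -> 1 = 1
((u <-> u) <-> u) -> (~u -> (v -> v)) = 1/2 -> 1 = 1
~(v -> v) <-> (((u <-> u) <-> u) -> (~u -> (v -> v))) = 0 <-> 1 = 0

0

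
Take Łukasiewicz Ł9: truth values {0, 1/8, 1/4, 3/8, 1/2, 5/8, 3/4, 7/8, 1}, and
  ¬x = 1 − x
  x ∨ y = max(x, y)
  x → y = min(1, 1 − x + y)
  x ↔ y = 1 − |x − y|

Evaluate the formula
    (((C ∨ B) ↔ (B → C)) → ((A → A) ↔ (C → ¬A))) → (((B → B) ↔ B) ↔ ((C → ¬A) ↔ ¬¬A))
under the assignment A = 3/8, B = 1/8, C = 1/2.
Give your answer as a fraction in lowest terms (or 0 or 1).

C ∨ B = 1/2 ∨ 1/8 = 1/2
B → C = 1/8 → 1/2 = 1
(C ∨ B) ↔ (B → C) = 1/2 ↔ 1 = 1/2
A → A = 3/8 → 3/8 = 1
¬A = ¬3/8 = 5/8
C → ¬A = 1/2 → 5/8 = 1
(A → A) ↔ (C → ¬A) = 1 ↔ 1 = 1
((C ∨ B) ↔ (B → C)) → ((A → A) ↔ (C → ¬A)) = 1/2 → 1 = 1
B → B = 1/8 → 1/8 = 1
(B → B) ↔ B = 1 ↔ 1/8 = 1/8
¬A = ¬3/8 = 5/8
C → ¬A = 1/2 → 5/8 = 1
¬A = ¬3/8 = 5/8
¬¬A = ¬5/8 = 3/8
(C → ¬A) ↔ ¬¬A = 1 ↔ 3/8 = 3/8
((B → B) ↔ B) ↔ ((C → ¬A) ↔ ¬¬A) = 1/8 ↔ 3/8 = 3/4
(((C ∨ B) ↔ (B → C)) → ((A → A) ↔ (C → ¬A))) → (((B → B) ↔ B) ↔ ((C → ¬A) ↔ ¬¬A)) = 1 → 3/4 = 3/4

3/4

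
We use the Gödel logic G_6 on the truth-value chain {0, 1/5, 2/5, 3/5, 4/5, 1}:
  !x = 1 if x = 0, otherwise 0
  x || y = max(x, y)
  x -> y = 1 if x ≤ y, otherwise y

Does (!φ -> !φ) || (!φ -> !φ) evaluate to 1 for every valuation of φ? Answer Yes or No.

Yes

φ = 0 ↦ 1
φ = 1/5 ↦ 1
φ = 2/5 ↦ 1
φ = 3/5 ↦ 1
φ = 4/5 ↦ 1
φ = 1 ↦ 1
Every assignment gives a value ≥ 1.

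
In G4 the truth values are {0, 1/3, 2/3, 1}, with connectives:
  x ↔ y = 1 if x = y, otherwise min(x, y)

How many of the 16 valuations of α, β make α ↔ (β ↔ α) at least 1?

α = 0, β = 0 ↦ 0  <
α = 0, β = 1/3 ↦ 1  ≥
α = 0, β = 2/3 ↦ 1  ≥
α = 0, β = 1 ↦ 1  ≥
α = 1/3, β = 0 ↦ 0  <
α = 1/3, β = 1/3 ↦ 1/3  <
α = 1/3, β = 2/3 ↦ 1  ≥
α = 1/3, β = 1 ↦ 1  ≥
α = 2/3, β = 0 ↦ 0  <
α = 2/3, β = 1/3 ↦ 1/3  <
α = 2/3, β = 2/3 ↦ 2/3  <
α = 2/3, β = 1 ↦ 1  ≥
α = 1, β = 0 ↦ 0  <
α = 1, β = 1/3 ↦ 1/3  <
α = 1, β = 2/3 ↦ 2/3  <
α = 1, β = 1 ↦ 1  ≥
So 7 of the 16 assignments meet the threshold.

7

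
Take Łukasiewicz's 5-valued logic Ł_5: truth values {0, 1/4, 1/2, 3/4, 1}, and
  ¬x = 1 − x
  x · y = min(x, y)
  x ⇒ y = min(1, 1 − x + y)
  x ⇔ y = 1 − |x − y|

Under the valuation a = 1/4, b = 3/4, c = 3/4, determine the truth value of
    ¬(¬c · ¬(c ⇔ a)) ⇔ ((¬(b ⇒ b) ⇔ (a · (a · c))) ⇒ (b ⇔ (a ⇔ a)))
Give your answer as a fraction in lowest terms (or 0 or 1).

¬c = ¬3/4 = 1/4
c ⇔ a = 3/4 ⇔ 1/4 = 1/2
¬(c ⇔ a) = ¬1/2 = 1/2
¬c · ¬(c ⇔ a) = 1/4 · 1/2 = 1/4
¬(¬c · ¬(c ⇔ a)) = ¬1/4 = 3/4
b ⇒ b = 3/4 ⇒ 3/4 = 1
¬(b ⇒ b) = ¬1 = 0
a · c = 1/4 · 3/4 = 1/4
a · (a · c) = 1/4 · 1/4 = 1/4
¬(b ⇒ b) ⇔ (a · (a · c)) = 0 ⇔ 1/4 = 3/4
a ⇔ a = 1/4 ⇔ 1/4 = 1
b ⇔ (a ⇔ a) = 3/4 ⇔ 1 = 3/4
(¬(b ⇒ b) ⇔ (a · (a · c))) ⇒ (b ⇔ (a ⇔ a)) = 3/4 ⇒ 3/4 = 1
¬(¬c · ¬(c ⇔ a)) ⇔ ((¬(b ⇒ b) ⇔ (a · (a · c))) ⇒ (b ⇔ (a ⇔ a))) = 3/4 ⇔ 1 = 3/4

3/4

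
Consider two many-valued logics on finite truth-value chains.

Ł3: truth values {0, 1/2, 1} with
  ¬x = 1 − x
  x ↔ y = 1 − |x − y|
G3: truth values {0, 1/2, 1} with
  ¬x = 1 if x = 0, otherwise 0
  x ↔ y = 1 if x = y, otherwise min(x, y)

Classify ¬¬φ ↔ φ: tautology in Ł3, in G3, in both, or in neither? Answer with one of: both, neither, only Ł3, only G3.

only Ł3

In Ł3: every assignment gives 1 — tautology.
In G3: at φ = 1/2 the value is 1/2 — not a tautology.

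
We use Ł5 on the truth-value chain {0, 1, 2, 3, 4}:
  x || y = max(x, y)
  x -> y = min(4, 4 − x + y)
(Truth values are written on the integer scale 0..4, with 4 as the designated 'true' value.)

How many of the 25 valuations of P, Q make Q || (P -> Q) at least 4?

value 4: 15 assignments (counts)
value 3: 4 assignments
value 2: 3 assignments
value 1: 2 assignments
value 0: 1 assignment
So 15 of the 25 assignments meet the threshold.

15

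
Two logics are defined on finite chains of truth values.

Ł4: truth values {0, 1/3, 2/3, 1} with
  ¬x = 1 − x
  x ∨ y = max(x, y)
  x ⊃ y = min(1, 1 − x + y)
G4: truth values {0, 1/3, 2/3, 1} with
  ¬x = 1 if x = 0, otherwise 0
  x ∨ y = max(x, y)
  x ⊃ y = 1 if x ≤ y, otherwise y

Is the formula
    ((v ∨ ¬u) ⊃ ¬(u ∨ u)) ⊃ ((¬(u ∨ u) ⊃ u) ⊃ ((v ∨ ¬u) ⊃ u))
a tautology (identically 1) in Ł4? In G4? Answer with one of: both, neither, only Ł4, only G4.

In Ł4: every assignment gives 1 — tautology.
In G4: every assignment gives 1 — tautology.

both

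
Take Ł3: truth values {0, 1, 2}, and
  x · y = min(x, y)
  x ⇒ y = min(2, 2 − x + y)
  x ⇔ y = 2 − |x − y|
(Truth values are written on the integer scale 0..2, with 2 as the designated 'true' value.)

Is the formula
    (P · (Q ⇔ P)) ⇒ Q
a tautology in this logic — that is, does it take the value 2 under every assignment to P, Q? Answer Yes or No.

Counterexample: take P = 1, Q = 0.
Q ⇔ P = 0 ⇔ 1 = 1
P · (Q ⇔ P) = 1 · 1 = 1
(P · (Q ⇔ P)) ⇒ Q = 1 ⇒ 0 = 1
This gives 1 ≠ 2.

No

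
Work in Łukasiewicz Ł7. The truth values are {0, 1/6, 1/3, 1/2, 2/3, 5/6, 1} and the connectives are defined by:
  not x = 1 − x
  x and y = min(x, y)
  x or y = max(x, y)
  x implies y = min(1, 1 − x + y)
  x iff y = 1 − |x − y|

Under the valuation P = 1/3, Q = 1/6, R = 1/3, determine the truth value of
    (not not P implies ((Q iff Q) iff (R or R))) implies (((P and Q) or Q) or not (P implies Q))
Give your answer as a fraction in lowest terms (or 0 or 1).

not P = not 1/3 = 2/3
not not P = not 2/3 = 1/3
Q iff Q = 1/6 iff 1/6 = 1
R or R = 1/3 or 1/3 = 1/3
(Q iff Q) iff (R or R) = 1 iff 1/3 = 1/3
not not P implies ((Q iff Q) iff (R or R)) = 1/3 implies 1/3 = 1
P and Q = 1/3 and 1/6 = 1/6
(P and Q) or Q = 1/6 or 1/6 = 1/6
P implies Q = 1/3 implies 1/6 = 5/6
not (P implies Q) = not 5/6 = 1/6
((P and Q) or Q) or not (P implies Q) = 1/6 or 1/6 = 1/6
(not not P implies ((Q iff Q) iff (R or R))) implies (((P and Q) or Q) or not (P implies Q)) = 1 implies 1/6 = 1/6

1/6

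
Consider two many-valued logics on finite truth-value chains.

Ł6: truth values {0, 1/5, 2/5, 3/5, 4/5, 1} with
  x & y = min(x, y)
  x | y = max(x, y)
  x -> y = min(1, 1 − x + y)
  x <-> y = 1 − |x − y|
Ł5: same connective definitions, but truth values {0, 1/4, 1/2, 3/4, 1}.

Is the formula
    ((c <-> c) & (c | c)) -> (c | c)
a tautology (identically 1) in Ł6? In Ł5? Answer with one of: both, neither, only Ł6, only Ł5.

In Ł6: every assignment gives 1 — tautology.
In Ł5: every assignment gives 1 — tautology.

both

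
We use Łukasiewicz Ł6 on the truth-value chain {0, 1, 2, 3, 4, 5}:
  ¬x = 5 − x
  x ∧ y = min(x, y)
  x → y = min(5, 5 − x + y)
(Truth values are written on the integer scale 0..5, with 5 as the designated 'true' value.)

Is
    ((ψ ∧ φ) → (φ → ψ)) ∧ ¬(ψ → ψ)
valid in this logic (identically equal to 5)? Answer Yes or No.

No

Counterexample: take φ = 0, ψ = 0.
ψ ∧ φ = 0 ∧ 0 = 0
φ → ψ = 0 → 0 = 5
(ψ ∧ φ) → (φ → ψ) = 0 → 5 = 5
ψ → ψ = 0 → 0 = 5
¬(ψ → ψ) = ¬5 = 0
((ψ ∧ φ) → (φ → ψ)) ∧ ¬(ψ → ψ) = 5 ∧ 0 = 0
This gives 0 ≠ 5.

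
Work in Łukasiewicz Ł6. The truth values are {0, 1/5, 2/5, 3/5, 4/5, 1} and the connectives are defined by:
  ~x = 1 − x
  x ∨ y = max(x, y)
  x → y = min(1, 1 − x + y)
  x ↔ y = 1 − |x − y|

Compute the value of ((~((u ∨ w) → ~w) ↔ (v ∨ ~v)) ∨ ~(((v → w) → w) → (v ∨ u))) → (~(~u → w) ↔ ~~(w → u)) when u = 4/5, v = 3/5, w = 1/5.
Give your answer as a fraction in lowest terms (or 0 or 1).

3/5

u ∨ w = 4/5 ∨ 1/5 = 4/5
~w = ~1/5 = 4/5
(u ∨ w) → ~w = 4/5 → 4/5 = 1
~((u ∨ w) → ~w) = ~1 = 0
~v = ~3/5 = 2/5
v ∨ ~v = 3/5 ∨ 2/5 = 3/5
~((u ∨ w) → ~w) ↔ (v ∨ ~v) = 0 ↔ 3/5 = 2/5
v → w = 3/5 → 1/5 = 3/5
(v → w) → w = 3/5 → 1/5 = 3/5
v ∨ u = 3/5 ∨ 4/5 = 4/5
((v → w) → w) → (v ∨ u) = 3/5 → 4/5 = 1
~(((v → w) → w) → (v ∨ u)) = ~1 = 0
(~((u ∨ w) → ~w) ↔ (v ∨ ~v)) ∨ ~(((v → w) → w) → (v ∨ u)) = 2/5 ∨ 0 = 2/5
~u = ~4/5 = 1/5
~u → w = 1/5 → 1/5 = 1
~(~u → w) = ~1 = 0
w → u = 1/5 → 4/5 = 1
~(w → u) = ~1 = 0
~~(w → u) = ~0 = 1
~(~u → w) ↔ ~~(w → u) = 0 ↔ 1 = 0
((~((u ∨ w) → ~w) ↔ (v ∨ ~v)) ∨ ~(((v → w) → w) → (v ∨ u))) → (~(~u → w) ↔ ~~(w → u)) = 2/5 → 0 = 3/5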